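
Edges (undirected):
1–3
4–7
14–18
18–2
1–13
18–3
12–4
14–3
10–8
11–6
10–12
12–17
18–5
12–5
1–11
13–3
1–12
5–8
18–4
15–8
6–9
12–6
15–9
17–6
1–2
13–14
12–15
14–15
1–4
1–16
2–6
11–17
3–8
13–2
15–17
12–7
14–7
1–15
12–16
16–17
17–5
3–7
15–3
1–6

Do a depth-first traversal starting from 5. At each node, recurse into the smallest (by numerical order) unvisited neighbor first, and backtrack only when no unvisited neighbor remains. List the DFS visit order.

5, 8, 3, 1, 2, 6, 9, 15, 12, 4, 7, 14, 13, 18, 10, 16, 17, 11

Visit 5
5 → 8
8 → 3
3 → 1
1 → 2
2 → 6
6 → 9
9 → 15
15 → 12
12 → 4
4 → 7
7 → 14
14 → 13
14 → 18
12 → 10
12 → 16
16 → 17
17 → 11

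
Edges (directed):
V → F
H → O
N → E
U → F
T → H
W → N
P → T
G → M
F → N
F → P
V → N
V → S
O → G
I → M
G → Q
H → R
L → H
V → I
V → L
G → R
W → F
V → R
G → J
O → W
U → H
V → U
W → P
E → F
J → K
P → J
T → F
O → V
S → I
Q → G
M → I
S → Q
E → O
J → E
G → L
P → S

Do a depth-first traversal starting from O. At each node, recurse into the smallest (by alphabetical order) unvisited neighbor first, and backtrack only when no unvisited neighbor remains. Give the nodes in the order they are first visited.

O, G, J, E, F, N, P, S, I, M, Q, T, H, R, K, L, V, U, W

Visit O
O → G
G → J
J → E
E → F
F → N
F → P
P → S
S → I
I → M
S → Q
P → T
T → H
H → R
J → K
G → L
O → V
V → U
O → W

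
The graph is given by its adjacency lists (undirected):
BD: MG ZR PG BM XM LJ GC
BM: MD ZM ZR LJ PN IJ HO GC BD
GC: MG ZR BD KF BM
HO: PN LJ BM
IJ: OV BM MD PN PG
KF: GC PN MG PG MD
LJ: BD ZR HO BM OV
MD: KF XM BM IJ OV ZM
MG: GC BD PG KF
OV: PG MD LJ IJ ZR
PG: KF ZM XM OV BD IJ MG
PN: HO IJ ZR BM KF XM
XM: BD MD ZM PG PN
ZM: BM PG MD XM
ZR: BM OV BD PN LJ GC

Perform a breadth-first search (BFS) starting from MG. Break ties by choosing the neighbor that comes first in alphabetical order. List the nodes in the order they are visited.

Visit MG; enqueue BD, GC, KF, PG → queue [BD, GC, KF, PG]
Visit BD; enqueue BM, LJ, XM, ZR → queue [GC, KF, PG, BM, LJ, XM, ZR]
Visit GC → queue [KF, PG, BM, LJ, XM, ZR]
Visit KF; enqueue MD, PN → queue [PG, BM, LJ, XM, ZR, MD, PN]
Visit PG; enqueue IJ, OV, ZM → queue [BM, LJ, XM, ZR, MD, PN, IJ, OV, ZM]
Visit BM; enqueue HO → queue [LJ, XM, ZR, MD, PN, IJ, OV, ZM, HO]
Visit LJ → queue [XM, ZR, MD, PN, IJ, OV, ZM, HO]
Visit XM → queue [ZR, MD, PN, IJ, OV, ZM, HO]
Visit ZR → queue [MD, PN, IJ, OV, ZM, HO]
Visit MD → queue [PN, IJ, OV, ZM, HO]
Visit PN → queue [IJ, OV, ZM, HO]
Visit IJ → queue [OV, ZM, HO]
Visit OV → queue [ZM, HO]
Visit ZM → queue [HO]
Visit HO → queue []

MG → BD → GC → KF → PG → BM → LJ → XM → ZR → MD → PN → IJ → OV → ZM → HO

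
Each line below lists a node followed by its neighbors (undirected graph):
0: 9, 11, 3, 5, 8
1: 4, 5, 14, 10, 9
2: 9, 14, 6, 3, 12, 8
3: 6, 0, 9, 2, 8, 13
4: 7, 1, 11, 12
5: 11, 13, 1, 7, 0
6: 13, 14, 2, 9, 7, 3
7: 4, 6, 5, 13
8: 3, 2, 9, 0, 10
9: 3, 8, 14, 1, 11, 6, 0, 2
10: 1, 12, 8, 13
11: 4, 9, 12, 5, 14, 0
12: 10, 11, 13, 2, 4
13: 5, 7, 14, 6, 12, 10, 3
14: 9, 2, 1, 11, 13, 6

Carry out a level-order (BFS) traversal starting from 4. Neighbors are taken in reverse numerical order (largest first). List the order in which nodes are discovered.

Visit 4; enqueue 12, 11, 7, 1 → queue [12, 11, 7, 1]
Visit 12; enqueue 13, 10, 2 → queue [11, 7, 1, 13, 10, 2]
Visit 11; enqueue 14, 9, 5, 0 → queue [7, 1, 13, 10, 2, 14, 9, 5, 0]
Visit 7; enqueue 6 → queue [1, 13, 10, 2, 14, 9, 5, 0, 6]
Visit 1 → queue [13, 10, 2, 14, 9, 5, 0, 6]
Visit 13; enqueue 3 → queue [10, 2, 14, 9, 5, 0, 6, 3]
Visit 10; enqueue 8 → queue [2, 14, 9, 5, 0, 6, 3, 8]
Visit 2 → queue [14, 9, 5, 0, 6, 3, 8]
Visit 14 → queue [9, 5, 0, 6, 3, 8]
Visit 9 → queue [5, 0, 6, 3, 8]
Visit 5 → queue [0, 6, 3, 8]
Visit 0 → queue [6, 3, 8]
Visit 6 → queue [3, 8]
Visit 3 → queue [8]
Visit 8 → queue []

4 → 12 → 11 → 7 → 1 → 13 → 10 → 2 → 14 → 9 → 5 → 0 → 6 → 3 → 8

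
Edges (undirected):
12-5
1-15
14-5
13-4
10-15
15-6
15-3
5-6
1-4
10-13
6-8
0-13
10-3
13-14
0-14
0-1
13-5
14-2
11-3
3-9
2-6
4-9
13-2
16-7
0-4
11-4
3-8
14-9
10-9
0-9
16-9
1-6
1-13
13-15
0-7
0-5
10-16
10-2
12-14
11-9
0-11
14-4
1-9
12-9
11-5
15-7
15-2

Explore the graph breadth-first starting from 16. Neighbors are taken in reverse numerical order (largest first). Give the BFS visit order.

Visit 16; enqueue 10, 9, 7 → queue [10, 9, 7]
Visit 10; enqueue 15, 13, 3, 2 → queue [9, 7, 15, 13, 3, 2]
Visit 9; enqueue 14, 12, 11, 4, 1, 0 → queue [7, 15, 13, 3, 2, 14, 12, 11, 4, 1, 0]
Visit 7 → queue [15, 13, 3, 2, 14, 12, 11, 4, 1, 0]
Visit 15; enqueue 6 → queue [13, 3, 2, 14, 12, 11, 4, 1, 0, 6]
Visit 13; enqueue 5 → queue [3, 2, 14, 12, 11, 4, 1, 0, 6, 5]
Visit 3; enqueue 8 → queue [2, 14, 12, 11, 4, 1, 0, 6, 5, 8]
Visit 2 → queue [14, 12, 11, 4, 1, 0, 6, 5, 8]
Visit 14 → queue [12, 11, 4, 1, 0, 6, 5, 8]
Visit 12 → queue [11, 4, 1, 0, 6, 5, 8]
Visit 11 → queue [4, 1, 0, 6, 5, 8]
Visit 4 → queue [1, 0, 6, 5, 8]
Visit 1 → queue [0, 6, 5, 8]
Visit 0 → queue [6, 5, 8]
Visit 6 → queue [5, 8]
Visit 5 → queue [8]
Visit 8 → queue []

16 -> 10 -> 9 -> 7 -> 15 -> 13 -> 3 -> 2 -> 14 -> 12 -> 11 -> 4 -> 1 -> 0 -> 6 -> 5 -> 8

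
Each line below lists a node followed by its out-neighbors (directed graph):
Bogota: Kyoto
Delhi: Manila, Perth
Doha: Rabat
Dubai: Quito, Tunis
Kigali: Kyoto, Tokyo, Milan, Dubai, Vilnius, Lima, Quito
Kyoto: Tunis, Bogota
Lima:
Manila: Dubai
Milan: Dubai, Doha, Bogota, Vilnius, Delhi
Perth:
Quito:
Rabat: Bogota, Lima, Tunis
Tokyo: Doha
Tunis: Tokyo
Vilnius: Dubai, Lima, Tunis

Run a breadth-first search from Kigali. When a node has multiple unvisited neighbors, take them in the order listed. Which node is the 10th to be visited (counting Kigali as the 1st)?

Bogota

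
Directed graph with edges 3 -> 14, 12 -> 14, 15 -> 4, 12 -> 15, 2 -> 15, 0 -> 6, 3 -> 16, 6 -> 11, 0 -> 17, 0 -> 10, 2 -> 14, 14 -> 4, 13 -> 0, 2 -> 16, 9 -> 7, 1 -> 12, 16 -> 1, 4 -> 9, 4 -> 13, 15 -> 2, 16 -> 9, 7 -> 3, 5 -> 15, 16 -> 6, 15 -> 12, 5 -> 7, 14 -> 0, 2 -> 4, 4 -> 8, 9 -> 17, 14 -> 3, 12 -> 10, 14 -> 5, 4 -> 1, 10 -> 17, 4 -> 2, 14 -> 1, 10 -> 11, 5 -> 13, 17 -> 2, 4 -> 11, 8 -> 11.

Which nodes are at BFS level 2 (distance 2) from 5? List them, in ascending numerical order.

0, 2, 3, 4, 12

Level 0: 5
Level 1: 7, 13, 15
Level 2: 0, 2, 3, 4, 12
Level 3: 1, 6, 8, 9, 10, 11, 14, 16, 17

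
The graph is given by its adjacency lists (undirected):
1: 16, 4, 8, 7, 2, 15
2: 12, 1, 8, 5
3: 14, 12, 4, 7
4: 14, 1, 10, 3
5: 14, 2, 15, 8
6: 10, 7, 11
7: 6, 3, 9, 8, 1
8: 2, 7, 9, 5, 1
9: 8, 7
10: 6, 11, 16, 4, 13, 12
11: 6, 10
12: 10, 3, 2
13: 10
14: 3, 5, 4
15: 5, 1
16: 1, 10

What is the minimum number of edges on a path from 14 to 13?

Level 0: 14
Level 1: 3, 4, 5
Level 2: 1, 2, 7, 8, 10, 12, 15
Level 3: 6, 9, 11, 13, 16
13 first appears at level 3.

3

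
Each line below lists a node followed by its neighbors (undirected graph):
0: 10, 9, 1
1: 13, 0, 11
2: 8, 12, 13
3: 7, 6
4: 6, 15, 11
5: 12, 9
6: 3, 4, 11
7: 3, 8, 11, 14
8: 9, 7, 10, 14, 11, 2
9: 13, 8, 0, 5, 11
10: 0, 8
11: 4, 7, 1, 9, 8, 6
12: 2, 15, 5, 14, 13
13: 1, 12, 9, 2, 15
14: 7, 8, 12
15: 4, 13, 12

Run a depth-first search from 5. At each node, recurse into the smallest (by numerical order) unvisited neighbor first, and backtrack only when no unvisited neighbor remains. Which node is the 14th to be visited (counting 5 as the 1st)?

Visit 5
5 → 9
9 → 0
0 → 1
1 → 11
11 → 4
4 → 6
6 → 3
3 → 7
7 → 8
8 → 2
2 → 12
12 → 13
13 → 15
12 → 14
8 → 10

Visit order: 5, 9, 0, 1, 11, 4, 6, 3, 7, 8, 2, 12, 13, 15, 14, 10

15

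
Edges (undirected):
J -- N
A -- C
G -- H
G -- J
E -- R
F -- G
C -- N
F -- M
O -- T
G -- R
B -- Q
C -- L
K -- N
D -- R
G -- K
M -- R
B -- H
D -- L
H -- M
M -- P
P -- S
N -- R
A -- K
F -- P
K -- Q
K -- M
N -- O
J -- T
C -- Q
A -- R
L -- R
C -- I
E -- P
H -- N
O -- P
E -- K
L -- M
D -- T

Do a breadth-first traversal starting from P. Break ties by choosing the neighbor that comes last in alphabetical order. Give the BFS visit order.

P, S, O, M, F, E, T, N, R, L, K, H, G, J, D, C, A, Q, B, I

Visit P; enqueue S, O, M, F, E → queue [S, O, M, F, E]
Visit S → queue [O, M, F, E]
Visit O; enqueue T, N → queue [M, F, E, T, N]
Visit M; enqueue R, L, K, H → queue [F, E, T, N, R, L, K, H]
Visit F; enqueue G → queue [E, T, N, R, L, K, H, G]
Visit E → queue [T, N, R, L, K, H, G]
Visit T; enqueue J, D → queue [N, R, L, K, H, G, J, D]
Visit N; enqueue C → queue [R, L, K, H, G, J, D, C]
Visit R; enqueue A → queue [L, K, H, G, J, D, C, A]
Visit L → queue [K, H, G, J, D, C, A]
Visit K; enqueue Q → queue [H, G, J, D, C, A, Q]
Visit H; enqueue B → queue [G, J, D, C, A, Q, B]
Visit G → queue [J, D, C, A, Q, B]
Visit J → queue [D, C, A, Q, B]
Visit D → queue [C, A, Q, B]
Visit C; enqueue I → queue [A, Q, B, I]
Visit A → queue [Q, B, I]
Visit Q → queue [B, I]
Visit B → queue [I]
Visit I → queue []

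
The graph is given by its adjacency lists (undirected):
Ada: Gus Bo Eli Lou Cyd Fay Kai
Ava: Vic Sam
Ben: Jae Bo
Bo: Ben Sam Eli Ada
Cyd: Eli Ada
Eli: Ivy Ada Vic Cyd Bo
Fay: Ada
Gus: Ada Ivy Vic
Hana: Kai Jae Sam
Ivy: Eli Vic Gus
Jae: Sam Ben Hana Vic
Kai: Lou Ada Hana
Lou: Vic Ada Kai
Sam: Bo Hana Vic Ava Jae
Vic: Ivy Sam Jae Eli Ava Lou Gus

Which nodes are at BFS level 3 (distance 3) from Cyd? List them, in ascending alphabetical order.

Ava, Ben, Hana, Jae, Sam

Level 0: Cyd
Level 1: Ada, Eli
Level 2: Bo, Fay, Gus, Ivy, Kai, Lou, Vic
Level 3: Ava, Ben, Hana, Jae, Sam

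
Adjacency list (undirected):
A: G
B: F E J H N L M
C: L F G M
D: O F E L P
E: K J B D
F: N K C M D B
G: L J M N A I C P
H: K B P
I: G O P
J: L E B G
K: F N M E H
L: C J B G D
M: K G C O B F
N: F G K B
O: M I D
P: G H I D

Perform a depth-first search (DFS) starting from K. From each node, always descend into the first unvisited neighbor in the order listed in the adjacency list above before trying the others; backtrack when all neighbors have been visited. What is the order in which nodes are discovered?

K, F, N, G, L, C, M, O, I, P, H, B, E, J, D, A

Visit K
K → F
F → N
N → G
G → L
L → C
C → M
M → O
O → I
I → P
P → H
H → B
B → E
E → J
E → D
G → A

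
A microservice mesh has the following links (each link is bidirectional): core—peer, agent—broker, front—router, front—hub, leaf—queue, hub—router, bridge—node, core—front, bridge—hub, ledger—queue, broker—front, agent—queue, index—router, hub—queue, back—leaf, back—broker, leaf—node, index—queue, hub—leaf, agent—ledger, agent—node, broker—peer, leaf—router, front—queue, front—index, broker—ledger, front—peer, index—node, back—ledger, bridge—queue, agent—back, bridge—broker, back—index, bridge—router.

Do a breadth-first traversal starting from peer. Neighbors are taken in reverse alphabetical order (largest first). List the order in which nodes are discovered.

Visit peer; enqueue front, core, broker → queue [front, core, broker]
Visit front; enqueue router, queue, index, hub → queue [core, broker, router, queue, index, hub]
Visit core → queue [broker, router, queue, index, hub]
Visit broker; enqueue ledger, bridge, back, agent → queue [router, queue, index, hub, ledger, bridge, back, agent]
Visit router; enqueue leaf → queue [queue, index, hub, ledger, bridge, back, agent, leaf]
Visit queue → queue [index, hub, ledger, bridge, back, agent, leaf]
Visit index; enqueue node → queue [hub, ledger, bridge, back, agent, leaf, node]
Visit hub → queue [ledger, bridge, back, agent, leaf, node]
Visit ledger → queue [bridge, back, agent, leaf, node]
Visit bridge → queue [back, agent, leaf, node]
Visit back → queue [agent, leaf, node]
Visit agent → queue [leaf, node]
Visit leaf → queue [node]
Visit node → queue []

peer → front → core → broker → router → queue → index → hub → ledger → bridge → back → agent → leaf → node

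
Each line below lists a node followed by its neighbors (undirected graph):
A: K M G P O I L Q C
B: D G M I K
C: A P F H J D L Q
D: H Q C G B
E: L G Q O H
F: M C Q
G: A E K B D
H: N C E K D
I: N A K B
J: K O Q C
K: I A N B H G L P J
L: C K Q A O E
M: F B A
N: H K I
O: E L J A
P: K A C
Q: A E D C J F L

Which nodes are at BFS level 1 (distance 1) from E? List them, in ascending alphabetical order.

Level 0: E
Level 1: G, H, L, O, Q
Level 2: A, B, C, D, F, J, K, N
Level 3: I, M, P

G, H, L, O, Q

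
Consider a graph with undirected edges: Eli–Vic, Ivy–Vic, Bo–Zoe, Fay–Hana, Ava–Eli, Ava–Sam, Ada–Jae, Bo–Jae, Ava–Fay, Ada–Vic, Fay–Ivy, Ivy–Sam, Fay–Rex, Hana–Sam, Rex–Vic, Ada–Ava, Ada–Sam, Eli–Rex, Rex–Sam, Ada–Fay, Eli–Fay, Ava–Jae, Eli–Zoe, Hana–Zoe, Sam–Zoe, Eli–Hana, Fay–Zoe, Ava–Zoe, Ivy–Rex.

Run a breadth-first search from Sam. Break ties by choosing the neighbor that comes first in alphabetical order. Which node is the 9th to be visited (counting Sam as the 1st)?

Jae

Visit Sam; enqueue Ada, Ava, Hana, Ivy, Rex, Zoe → queue [Ada, Ava, Hana, Ivy, Rex, Zoe]
Visit Ada; enqueue Fay, Jae, Vic → queue [Ava, Hana, Ivy, Rex, Zoe, Fay, Jae, Vic]
Visit Ava; enqueue Eli → queue [Hana, Ivy, Rex, Zoe, Fay, Jae, Vic, Eli]
Visit Hana → queue [Ivy, Rex, Zoe, Fay, Jae, Vic, Eli]
Visit Ivy → queue [Rex, Zoe, Fay, Jae, Vic, Eli]
Visit Rex → queue [Zoe, Fay, Jae, Vic, Eli]
Visit Zoe; enqueue Bo → queue [Fay, Jae, Vic, Eli, Bo]
Visit Fay → queue [Jae, Vic, Eli, Bo]
Visit Jae → queue [Vic, Eli, Bo]
Visit Vic → queue [Eli, Bo]
Visit Eli → queue [Bo]
Visit Bo → queue []

Visit order: Sam, Ada, Ava, Hana, Ivy, Rex, Zoe, Fay, Jae, Vic, Eli, Bo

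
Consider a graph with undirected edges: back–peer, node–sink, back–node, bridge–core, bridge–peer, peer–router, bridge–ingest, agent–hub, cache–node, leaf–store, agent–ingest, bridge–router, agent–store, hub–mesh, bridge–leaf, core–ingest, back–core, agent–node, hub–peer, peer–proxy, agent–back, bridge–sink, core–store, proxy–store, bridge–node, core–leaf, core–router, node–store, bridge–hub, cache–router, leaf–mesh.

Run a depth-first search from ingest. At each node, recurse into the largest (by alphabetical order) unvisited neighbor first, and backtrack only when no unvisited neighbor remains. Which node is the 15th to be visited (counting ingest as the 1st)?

Visit ingest
ingest → core
core → store
store → proxy
proxy → peer
peer → router
router → cache
cache → node
node → sink
sink → bridge
bridge → leaf
leaf → mesh
mesh → hub
hub → agent
agent → back

Visit order: ingest, core, store, proxy, peer, router, cache, node, sink, bridge, leaf, mesh, hub, agent, back

back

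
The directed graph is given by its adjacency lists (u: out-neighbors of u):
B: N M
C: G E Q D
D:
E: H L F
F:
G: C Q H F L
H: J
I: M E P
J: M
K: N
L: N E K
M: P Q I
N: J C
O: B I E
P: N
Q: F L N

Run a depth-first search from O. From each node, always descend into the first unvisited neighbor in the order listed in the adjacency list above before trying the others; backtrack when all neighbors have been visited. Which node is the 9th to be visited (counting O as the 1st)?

L

Visit O
O → B
B → N
N → J
J → M
M → P
M → Q
Q → F
Q → L
L → E
E → H
L → K
M → I
N → C
C → G
C → D

Visit order: O, B, N, J, M, P, Q, F, L, E, H, K, I, C, G, D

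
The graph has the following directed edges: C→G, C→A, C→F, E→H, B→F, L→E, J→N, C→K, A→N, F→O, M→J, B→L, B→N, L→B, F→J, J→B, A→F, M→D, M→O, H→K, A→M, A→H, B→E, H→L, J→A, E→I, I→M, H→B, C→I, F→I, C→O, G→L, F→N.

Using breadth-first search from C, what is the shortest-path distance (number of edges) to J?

2

Level 0: C
Level 1: A, F, G, I, K, O
Level 2: H, J, L, M, N
Level 3: B, D, E
J first appears at level 2.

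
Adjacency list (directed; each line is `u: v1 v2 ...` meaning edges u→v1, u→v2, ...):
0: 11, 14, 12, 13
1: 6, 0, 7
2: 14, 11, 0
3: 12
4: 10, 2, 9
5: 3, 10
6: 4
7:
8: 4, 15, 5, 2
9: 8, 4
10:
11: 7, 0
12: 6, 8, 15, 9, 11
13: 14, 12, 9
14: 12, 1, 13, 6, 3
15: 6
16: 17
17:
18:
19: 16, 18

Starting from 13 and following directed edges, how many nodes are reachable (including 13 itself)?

16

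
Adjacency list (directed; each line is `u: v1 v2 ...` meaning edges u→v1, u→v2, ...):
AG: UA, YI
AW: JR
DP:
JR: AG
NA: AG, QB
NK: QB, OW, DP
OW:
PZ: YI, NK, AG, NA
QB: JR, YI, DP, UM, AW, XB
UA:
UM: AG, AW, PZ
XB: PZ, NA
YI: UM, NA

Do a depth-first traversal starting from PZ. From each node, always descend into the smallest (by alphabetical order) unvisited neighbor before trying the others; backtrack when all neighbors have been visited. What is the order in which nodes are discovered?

Visit PZ
PZ → AG
AG → UA
AG → YI
YI → NA
NA → QB
QB → AW
AW → JR
QB → DP
QB → UM
QB → XB
PZ → NK
NK → OW

PZ -> AG -> UA -> YI -> NA -> QB -> AW -> JR -> DP -> UM -> XB -> NK -> OW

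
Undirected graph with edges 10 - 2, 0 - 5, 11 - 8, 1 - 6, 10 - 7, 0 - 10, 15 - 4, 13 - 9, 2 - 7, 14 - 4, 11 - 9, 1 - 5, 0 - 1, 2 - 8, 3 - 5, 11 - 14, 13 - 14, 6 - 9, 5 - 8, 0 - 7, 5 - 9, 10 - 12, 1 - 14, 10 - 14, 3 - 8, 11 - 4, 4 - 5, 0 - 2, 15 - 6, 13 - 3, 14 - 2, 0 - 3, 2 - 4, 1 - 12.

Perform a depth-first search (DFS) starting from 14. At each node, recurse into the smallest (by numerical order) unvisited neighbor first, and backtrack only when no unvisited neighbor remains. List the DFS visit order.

Visit 14
14 → 1
1 → 0
0 → 2
2 → 4
4 → 5
5 → 3
3 → 8
8 → 11
11 → 9
9 → 6
6 → 15
9 → 13
2 → 7
7 → 10
10 → 12

14 → 1 → 0 → 2 → 4 → 5 → 3 → 8 → 11 → 9 → 6 → 15 → 13 → 7 → 10 → 12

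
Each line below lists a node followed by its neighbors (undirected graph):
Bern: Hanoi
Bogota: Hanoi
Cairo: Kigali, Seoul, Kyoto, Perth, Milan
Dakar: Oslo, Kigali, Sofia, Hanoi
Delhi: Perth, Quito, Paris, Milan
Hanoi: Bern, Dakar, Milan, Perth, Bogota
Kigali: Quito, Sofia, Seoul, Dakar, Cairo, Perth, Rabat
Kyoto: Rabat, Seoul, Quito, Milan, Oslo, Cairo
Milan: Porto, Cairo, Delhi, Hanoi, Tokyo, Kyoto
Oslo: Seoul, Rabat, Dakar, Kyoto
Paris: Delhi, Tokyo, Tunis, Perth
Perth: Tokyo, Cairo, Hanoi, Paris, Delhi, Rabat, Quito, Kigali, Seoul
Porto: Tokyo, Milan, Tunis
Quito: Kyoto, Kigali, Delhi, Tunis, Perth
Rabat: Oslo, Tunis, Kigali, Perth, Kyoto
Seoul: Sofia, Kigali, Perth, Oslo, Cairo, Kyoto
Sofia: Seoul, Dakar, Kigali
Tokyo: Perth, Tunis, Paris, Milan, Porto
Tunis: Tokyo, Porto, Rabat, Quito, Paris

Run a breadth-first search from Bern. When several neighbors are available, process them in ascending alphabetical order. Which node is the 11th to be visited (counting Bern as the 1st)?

Delhi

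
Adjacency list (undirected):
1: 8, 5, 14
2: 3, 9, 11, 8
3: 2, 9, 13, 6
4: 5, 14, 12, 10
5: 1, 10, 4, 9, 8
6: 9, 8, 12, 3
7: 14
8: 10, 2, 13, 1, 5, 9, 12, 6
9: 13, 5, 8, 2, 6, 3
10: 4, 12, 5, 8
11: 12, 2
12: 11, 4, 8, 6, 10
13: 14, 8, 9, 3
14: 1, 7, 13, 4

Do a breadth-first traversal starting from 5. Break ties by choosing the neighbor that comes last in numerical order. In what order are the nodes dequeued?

5 -> 10 -> 9 -> 8 -> 4 -> 1 -> 12 -> 13 -> 6 -> 3 -> 2 -> 14 -> 11 -> 7

Visit 5; enqueue 10, 9, 8, 4, 1 → queue [10, 9, 8, 4, 1]
Visit 10; enqueue 12 → queue [9, 8, 4, 1, 12]
Visit 9; enqueue 13, 6, 3, 2 → queue [8, 4, 1, 12, 13, 6, 3, 2]
Visit 8 → queue [4, 1, 12, 13, 6, 3, 2]
Visit 4; enqueue 14 → queue [1, 12, 13, 6, 3, 2, 14]
Visit 1 → queue [12, 13, 6, 3, 2, 14]
Visit 12; enqueue 11 → queue [13, 6, 3, 2, 14, 11]
Visit 13 → queue [6, 3, 2, 14, 11]
Visit 6 → queue [3, 2, 14, 11]
Visit 3 → queue [2, 14, 11]
Visit 2 → queue [14, 11]
Visit 14; enqueue 7 → queue [11, 7]
Visit 11 → queue [7]
Visit 7 → queue []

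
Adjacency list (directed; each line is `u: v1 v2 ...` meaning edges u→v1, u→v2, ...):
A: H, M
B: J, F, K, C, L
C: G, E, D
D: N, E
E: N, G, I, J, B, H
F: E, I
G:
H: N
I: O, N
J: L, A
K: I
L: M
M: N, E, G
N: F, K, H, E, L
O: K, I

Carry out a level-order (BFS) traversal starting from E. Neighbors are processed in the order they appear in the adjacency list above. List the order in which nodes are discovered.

Visit E; enqueue N, G, I, J, B, H → queue [N, G, I, J, B, H]
Visit N; enqueue F, K, L → queue [G, I, J, B, H, F, K, L]
Visit G → queue [I, J, B, H, F, K, L]
Visit I; enqueue O → queue [J, B, H, F, K, L, O]
Visit J; enqueue A → queue [B, H, F, K, L, O, A]
Visit B; enqueue C → queue [H, F, K, L, O, A, C]
Visit H → queue [F, K, L, O, A, C]
Visit F → queue [K, L, O, A, C]
Visit K → queue [L, O, A, C]
Visit L; enqueue M → queue [O, A, C, M]
Visit O → queue [A, C, M]
Visit A → queue [C, M]
Visit C; enqueue D → queue [M, D]
Visit M → queue [D]
Visit D → queue []

E -> N -> G -> I -> J -> B -> H -> F -> K -> L -> O -> A -> C -> M -> D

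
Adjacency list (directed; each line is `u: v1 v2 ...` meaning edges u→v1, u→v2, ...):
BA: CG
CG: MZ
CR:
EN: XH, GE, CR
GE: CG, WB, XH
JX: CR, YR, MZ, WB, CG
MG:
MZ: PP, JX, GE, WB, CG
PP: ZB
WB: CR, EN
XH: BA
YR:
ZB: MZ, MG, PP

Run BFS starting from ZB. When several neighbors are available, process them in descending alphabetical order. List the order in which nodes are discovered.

Visit ZB; enqueue PP, MZ, MG → queue [PP, MZ, MG]
Visit PP → queue [MZ, MG]
Visit MZ; enqueue WB, JX, GE, CG → queue [MG, WB, JX, GE, CG]
Visit MG → queue [WB, JX, GE, CG]
Visit WB; enqueue EN, CR → queue [JX, GE, CG, EN, CR]
Visit JX; enqueue YR → queue [GE, CG, EN, CR, YR]
Visit GE; enqueue XH → queue [CG, EN, CR, YR, XH]
Visit CG → queue [EN, CR, YR, XH]
Visit EN → queue [CR, YR, XH]
Visit CR → queue [YR, XH]
Visit YR → queue [XH]
Visit XH; enqueue BA → queue [BA]
Visit BA → queue []

ZB -> PP -> MZ -> MG -> WB -> JX -> GE -> CG -> EN -> CR -> YR -> XH -> BA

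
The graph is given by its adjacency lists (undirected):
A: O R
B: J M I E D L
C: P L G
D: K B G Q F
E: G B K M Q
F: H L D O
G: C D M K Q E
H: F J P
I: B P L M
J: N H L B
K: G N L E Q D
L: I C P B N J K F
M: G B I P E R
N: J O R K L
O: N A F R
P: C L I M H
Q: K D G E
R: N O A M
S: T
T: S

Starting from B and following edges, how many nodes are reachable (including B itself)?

18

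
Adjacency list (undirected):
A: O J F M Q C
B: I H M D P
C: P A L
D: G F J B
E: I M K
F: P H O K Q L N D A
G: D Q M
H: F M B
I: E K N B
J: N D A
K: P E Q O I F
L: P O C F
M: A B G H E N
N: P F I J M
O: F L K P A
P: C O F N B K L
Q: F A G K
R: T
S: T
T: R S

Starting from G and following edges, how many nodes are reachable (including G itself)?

BFS from G visits: G, Q, M, D, K, F, A, N, H, E, B, J, P, O, I, L, C
Reachable nodes: 17 of 20 total.

17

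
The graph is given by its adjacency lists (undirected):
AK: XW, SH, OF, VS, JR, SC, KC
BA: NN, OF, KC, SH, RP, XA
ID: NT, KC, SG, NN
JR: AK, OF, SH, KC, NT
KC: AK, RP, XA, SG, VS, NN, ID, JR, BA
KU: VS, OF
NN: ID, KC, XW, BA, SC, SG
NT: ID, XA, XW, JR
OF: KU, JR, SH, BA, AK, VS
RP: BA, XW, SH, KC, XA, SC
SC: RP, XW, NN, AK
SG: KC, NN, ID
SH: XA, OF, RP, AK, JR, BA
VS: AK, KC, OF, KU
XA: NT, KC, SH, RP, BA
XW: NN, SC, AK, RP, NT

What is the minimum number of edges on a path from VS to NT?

Level 0: VS
Level 1: AK, KC, KU, OF
Level 2: BA, ID, JR, NN, RP, SC, SG, SH, XA, XW
Level 3: NT
NT first appears at level 3.

3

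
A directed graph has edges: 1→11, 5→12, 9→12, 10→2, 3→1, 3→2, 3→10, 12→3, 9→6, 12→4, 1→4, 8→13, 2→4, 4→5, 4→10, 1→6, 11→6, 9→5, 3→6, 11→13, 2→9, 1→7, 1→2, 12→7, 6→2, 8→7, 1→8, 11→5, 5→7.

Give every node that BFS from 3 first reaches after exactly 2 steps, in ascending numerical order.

4, 7, 8, 9, 11

Level 0: 3
Level 1: 1, 2, 6, 10
Level 2: 4, 7, 8, 9, 11
Level 3: 5, 12, 13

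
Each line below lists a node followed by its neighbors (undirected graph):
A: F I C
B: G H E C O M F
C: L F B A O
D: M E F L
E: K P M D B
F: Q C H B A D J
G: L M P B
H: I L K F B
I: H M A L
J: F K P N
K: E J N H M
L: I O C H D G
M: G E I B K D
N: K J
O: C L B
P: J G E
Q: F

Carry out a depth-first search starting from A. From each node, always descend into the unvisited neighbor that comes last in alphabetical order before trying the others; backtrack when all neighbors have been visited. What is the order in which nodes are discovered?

A I M K N J P G L O C F Q H B E D

Visit A
A → I
I → M
M → K
K → N
N → J
J → P
P → G
G → L
L → O
O → C
C → F
F → Q
F → H
H → B
B → E
E → D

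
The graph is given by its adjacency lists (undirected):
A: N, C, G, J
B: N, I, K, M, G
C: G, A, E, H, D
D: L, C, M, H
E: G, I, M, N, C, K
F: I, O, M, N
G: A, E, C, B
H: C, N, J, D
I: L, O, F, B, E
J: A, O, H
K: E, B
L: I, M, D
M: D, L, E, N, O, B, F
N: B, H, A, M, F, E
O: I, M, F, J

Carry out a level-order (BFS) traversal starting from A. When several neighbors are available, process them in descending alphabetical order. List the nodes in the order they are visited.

Visit A; enqueue N, J, G, C → queue [N, J, G, C]
Visit N; enqueue M, H, F, E, B → queue [J, G, C, M, H, F, E, B]
Visit J; enqueue O → queue [G, C, M, H, F, E, B, O]
Visit G → queue [C, M, H, F, E, B, O]
Visit C; enqueue D → queue [M, H, F, E, B, O, D]
Visit M; enqueue L → queue [H, F, E, B, O, D, L]
Visit H → queue [F, E, B, O, D, L]
Visit F; enqueue I → queue [E, B, O, D, L, I]
Visit E; enqueue K → queue [B, O, D, L, I, K]
Visit B → queue [O, D, L, I, K]
Visit O → queue [D, L, I, K]
Visit D → queue [L, I, K]
Visit L → queue [I, K]
Visit I → queue [K]
Visit K → queue []

A, N, J, G, C, M, H, F, E, B, O, D, L, I, K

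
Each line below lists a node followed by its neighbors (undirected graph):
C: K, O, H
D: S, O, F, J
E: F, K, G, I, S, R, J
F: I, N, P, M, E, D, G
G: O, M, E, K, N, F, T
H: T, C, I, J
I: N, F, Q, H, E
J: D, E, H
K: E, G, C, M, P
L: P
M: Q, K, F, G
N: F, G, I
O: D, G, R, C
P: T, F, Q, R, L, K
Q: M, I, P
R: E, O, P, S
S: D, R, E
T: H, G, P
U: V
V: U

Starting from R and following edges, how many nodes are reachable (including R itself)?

18

BFS from R visits: R, E, O, P, S, F, G, I, J, K, C, D, L, Q, T, M, N, H
Reachable nodes: 18 of 20 total.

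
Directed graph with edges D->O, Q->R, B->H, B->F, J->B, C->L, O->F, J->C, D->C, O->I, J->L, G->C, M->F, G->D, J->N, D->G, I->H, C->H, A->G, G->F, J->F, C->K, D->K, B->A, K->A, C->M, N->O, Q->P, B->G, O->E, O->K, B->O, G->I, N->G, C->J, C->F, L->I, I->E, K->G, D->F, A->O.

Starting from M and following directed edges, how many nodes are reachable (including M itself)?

2

BFS from M visits: M, F
Reachable nodes: 2 of 18 total.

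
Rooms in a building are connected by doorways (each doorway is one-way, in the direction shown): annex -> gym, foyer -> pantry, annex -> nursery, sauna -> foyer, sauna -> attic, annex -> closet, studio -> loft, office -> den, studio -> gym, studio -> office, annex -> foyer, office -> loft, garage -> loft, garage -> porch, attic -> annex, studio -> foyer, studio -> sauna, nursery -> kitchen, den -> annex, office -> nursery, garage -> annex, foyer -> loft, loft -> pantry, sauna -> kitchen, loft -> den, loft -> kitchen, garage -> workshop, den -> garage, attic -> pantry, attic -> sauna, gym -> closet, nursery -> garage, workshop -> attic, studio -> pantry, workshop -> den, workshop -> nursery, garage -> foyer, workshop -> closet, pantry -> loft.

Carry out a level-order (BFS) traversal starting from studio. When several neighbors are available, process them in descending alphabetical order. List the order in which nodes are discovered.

studio → sauna → pantry → office → loft → gym → foyer → kitchen → attic → nursery → den → closet → annex → garage → workshop → porch

Visit studio; enqueue sauna, pantry, office, loft, gym, foyer → queue [sauna, pantry, office, loft, gym, foyer]
Visit sauna; enqueue kitchen, attic → queue [pantry, office, loft, gym, foyer, kitchen, attic]
Visit pantry → queue [office, loft, gym, foyer, kitchen, attic]
Visit office; enqueue nursery, den → queue [loft, gym, foyer, kitchen, attic, nursery, den]
Visit loft → queue [gym, foyer, kitchen, attic, nursery, den]
Visit gym; enqueue closet → queue [foyer, kitchen, attic, nursery, den, closet]
Visit foyer → queue [kitchen, attic, nursery, den, closet]
Visit kitchen → queue [attic, nursery, den, closet]
Visit attic; enqueue annex → queue [nursery, den, closet, annex]
Visit nursery; enqueue garage → queue [den, closet, annex, garage]
Visit den → queue [closet, annex, garage]
Visit closet → queue [annex, garage]
Visit annex → queue [garage]
Visit garage; enqueue workshop, porch → queue [workshop, porch]
Visit workshop → queue [porch]
Visit porch → queue []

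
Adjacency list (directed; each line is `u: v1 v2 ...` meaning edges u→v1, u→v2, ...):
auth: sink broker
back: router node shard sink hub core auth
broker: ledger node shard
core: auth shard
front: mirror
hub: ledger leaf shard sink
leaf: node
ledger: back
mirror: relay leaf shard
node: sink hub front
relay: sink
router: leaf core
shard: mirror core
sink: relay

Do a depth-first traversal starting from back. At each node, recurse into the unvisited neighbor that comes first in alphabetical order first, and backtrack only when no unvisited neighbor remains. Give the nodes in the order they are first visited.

back -> auth -> broker -> ledger -> node -> front -> mirror -> leaf -> relay -> sink -> shard -> core -> hub -> router

Visit back
back → auth
auth → broker
broker → ledger
broker → node
node → front
front → mirror
mirror → leaf
mirror → relay
relay → sink
mirror → shard
shard → core
node → hub
back → router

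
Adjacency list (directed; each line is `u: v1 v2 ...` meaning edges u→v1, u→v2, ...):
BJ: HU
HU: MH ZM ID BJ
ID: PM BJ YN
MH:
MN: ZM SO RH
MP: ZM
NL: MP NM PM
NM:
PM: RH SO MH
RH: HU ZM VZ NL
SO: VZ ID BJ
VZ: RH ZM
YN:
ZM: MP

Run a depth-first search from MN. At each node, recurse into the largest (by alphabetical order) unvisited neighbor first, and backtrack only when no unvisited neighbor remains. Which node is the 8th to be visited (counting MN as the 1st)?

Visit MN
MN → ZM
ZM → MP
MN → SO
SO → VZ
VZ → RH
RH → NL
NL → PM
PM → MH
NL → NM
RH → HU
HU → ID
ID → YN
ID → BJ

Visit order: MN, ZM, MP, SO, VZ, RH, NL, PM, MH, NM, HU, ID, YN, BJ

PM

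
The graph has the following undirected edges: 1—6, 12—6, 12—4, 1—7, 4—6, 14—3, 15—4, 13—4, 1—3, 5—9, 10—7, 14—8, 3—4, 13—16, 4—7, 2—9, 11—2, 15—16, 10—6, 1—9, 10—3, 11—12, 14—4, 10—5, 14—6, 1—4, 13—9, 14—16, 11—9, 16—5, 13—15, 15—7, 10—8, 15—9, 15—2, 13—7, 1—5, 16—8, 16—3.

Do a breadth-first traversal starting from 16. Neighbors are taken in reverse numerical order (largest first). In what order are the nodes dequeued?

16, 15, 14, 13, 8, 5, 3, 9, 7, 4, 2, 6, 10, 1, 11, 12

Visit 16; enqueue 15, 14, 13, 8, 5, 3 → queue [15, 14, 13, 8, 5, 3]
Visit 15; enqueue 9, 7, 4, 2 → queue [14, 13, 8, 5, 3, 9, 7, 4, 2]
Visit 14; enqueue 6 → queue [13, 8, 5, 3, 9, 7, 4, 2, 6]
Visit 13 → queue [8, 5, 3, 9, 7, 4, 2, 6]
Visit 8; enqueue 10 → queue [5, 3, 9, 7, 4, 2, 6, 10]
Visit 5; enqueue 1 → queue [3, 9, 7, 4, 2, 6, 10, 1]
Visit 3 → queue [9, 7, 4, 2, 6, 10, 1]
Visit 9; enqueue 11 → queue [7, 4, 2, 6, 10, 1, 11]
Visit 7 → queue [4, 2, 6, 10, 1, 11]
Visit 4; enqueue 12 → queue [2, 6, 10, 1, 11, 12]
Visit 2 → queue [6, 10, 1, 11, 12]
Visit 6 → queue [10, 1, 11, 12]
Visit 10 → queue [1, 11, 12]
Visit 1 → queue [11, 12]
Visit 11 → queue [12]
Visit 12 → queue []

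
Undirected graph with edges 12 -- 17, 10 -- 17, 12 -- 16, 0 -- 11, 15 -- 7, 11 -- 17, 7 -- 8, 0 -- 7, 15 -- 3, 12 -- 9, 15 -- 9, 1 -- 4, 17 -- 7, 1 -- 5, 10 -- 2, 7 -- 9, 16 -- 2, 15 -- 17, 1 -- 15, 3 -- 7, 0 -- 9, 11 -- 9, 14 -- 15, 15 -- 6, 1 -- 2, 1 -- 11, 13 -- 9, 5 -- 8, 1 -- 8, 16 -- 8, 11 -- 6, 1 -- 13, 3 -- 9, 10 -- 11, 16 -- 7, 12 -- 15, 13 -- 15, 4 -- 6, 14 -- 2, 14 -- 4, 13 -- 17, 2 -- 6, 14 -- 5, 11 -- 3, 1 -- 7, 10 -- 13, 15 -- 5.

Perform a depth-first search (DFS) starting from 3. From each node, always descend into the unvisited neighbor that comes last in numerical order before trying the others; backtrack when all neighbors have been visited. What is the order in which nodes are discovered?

3 → 15 → 17 → 13 → 10 → 11 → 9 → 12 → 16 → 8 → 7 → 1 → 5 → 14 → 4 → 6 → 2 → 0

Visit 3
3 → 15
15 → 17
17 → 13
13 → 10
10 → 11
11 → 9
9 → 12
12 → 16
16 → 8
8 → 7
7 → 1
1 → 5
5 → 14
14 → 4
4 → 6
6 → 2
7 → 0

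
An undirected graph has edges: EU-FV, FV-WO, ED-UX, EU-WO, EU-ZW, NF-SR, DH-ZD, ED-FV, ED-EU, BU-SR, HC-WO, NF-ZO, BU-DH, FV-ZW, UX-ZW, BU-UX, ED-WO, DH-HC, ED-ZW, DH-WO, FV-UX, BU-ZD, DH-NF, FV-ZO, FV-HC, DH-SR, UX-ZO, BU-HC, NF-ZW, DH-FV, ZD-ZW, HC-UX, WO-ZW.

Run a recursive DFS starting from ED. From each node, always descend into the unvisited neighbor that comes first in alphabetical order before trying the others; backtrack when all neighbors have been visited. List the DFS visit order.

ED → EU → FV → DH → BU → HC → UX → ZO → NF → SR → ZW → WO → ZD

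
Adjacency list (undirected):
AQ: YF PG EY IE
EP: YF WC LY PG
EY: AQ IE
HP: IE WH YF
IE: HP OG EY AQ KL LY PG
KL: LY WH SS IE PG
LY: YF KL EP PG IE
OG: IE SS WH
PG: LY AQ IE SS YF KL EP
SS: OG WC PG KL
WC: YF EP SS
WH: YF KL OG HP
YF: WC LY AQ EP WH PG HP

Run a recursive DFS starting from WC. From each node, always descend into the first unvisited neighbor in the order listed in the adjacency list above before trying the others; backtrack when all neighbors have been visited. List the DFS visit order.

Visit WC
WC → YF
YF → LY
LY → KL
KL → WH
WH → OG
OG → IE
IE → HP
IE → EY
EY → AQ
AQ → PG
PG → SS
PG → EP

WC, YF, LY, KL, WH, OG, IE, HP, EY, AQ, PG, SS, EP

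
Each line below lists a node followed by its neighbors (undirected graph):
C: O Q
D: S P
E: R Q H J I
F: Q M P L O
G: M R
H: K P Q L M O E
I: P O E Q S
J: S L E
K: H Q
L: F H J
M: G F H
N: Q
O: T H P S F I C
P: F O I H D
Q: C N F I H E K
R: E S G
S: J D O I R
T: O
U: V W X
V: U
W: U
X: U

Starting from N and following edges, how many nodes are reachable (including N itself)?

18

BFS from N visits: N, Q, C, F, I, H, E, K, O, M, P, L, S, R, J, T, G, D
Reachable nodes: 18 of 22 total.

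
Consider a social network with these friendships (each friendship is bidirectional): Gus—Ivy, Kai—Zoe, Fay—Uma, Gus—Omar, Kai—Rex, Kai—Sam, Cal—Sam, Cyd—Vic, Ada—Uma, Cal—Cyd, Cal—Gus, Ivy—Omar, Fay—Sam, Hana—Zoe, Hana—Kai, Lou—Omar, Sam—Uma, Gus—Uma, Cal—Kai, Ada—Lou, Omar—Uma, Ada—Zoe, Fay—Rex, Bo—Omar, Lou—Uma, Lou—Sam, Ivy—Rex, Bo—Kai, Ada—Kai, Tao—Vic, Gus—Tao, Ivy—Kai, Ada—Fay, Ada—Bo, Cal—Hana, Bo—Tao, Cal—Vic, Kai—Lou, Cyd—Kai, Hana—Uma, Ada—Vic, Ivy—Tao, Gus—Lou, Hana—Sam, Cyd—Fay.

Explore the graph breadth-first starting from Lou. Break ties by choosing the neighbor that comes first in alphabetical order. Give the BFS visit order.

Lou -> Ada -> Gus -> Kai -> Omar -> Sam -> Uma -> Bo -> Fay -> Vic -> Zoe -> Cal -> Ivy -> Tao -> Cyd -> Hana -> Rex

Visit Lou; enqueue Ada, Gus, Kai, Omar, Sam, Uma → queue [Ada, Gus, Kai, Omar, Sam, Uma]
Visit Ada; enqueue Bo, Fay, Vic, Zoe → queue [Gus, Kai, Omar, Sam, Uma, Bo, Fay, Vic, Zoe]
Visit Gus; enqueue Cal, Ivy, Tao → queue [Kai, Omar, Sam, Uma, Bo, Fay, Vic, Zoe, Cal, Ivy, Tao]
Visit Kai; enqueue Cyd, Hana, Rex → queue [Omar, Sam, Uma, Bo, Fay, Vic, Zoe, Cal, Ivy, Tao, Cyd, Hana, Rex]
Visit Omar → queue [Sam, Uma, Bo, Fay, Vic, Zoe, Cal, Ivy, Tao, Cyd, Hana, Rex]
Visit Sam → queue [Uma, Bo, Fay, Vic, Zoe, Cal, Ivy, Tao, Cyd, Hana, Rex]
Visit Uma → queue [Bo, Fay, Vic, Zoe, Cal, Ivy, Tao, Cyd, Hana, Rex]
Visit Bo → queue [Fay, Vic, Zoe, Cal, Ivy, Tao, Cyd, Hana, Rex]
Visit Fay → queue [Vic, Zoe, Cal, Ivy, Tao, Cyd, Hana, Rex]
Visit Vic → queue [Zoe, Cal, Ivy, Tao, Cyd, Hana, Rex]
Visit Zoe → queue [Cal, Ivy, Tao, Cyd, Hana, Rex]
Visit Cal → queue [Ivy, Tao, Cyd, Hana, Rex]
Visit Ivy → queue [Tao, Cyd, Hana, Rex]
Visit Tao → queue [Cyd, Hana, Rex]
Visit Cyd → queue [Hana, Rex]
Visit Hana → queue [Rex]
Visit Rex → queue []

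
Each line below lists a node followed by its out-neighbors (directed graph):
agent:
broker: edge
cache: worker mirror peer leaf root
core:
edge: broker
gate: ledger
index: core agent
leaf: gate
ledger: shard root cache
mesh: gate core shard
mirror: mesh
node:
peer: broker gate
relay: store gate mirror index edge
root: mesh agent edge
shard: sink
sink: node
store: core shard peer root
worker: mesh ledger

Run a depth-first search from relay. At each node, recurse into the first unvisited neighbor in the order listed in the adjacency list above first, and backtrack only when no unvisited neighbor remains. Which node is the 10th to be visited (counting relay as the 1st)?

gate

Visit relay
relay → store
store → core
store → shard
shard → sink
sink → node
store → peer
peer → broker
broker → edge
peer → gate
gate → ledger
ledger → root
root → mesh
root → agent
ledger → cache
cache → worker
cache → mirror
cache → leaf
relay → index

Visit order: relay, store, core, shard, sink, node, peer, broker, edge, gate, ledger, root, mesh, agent, cache, worker, mirror, leaf, index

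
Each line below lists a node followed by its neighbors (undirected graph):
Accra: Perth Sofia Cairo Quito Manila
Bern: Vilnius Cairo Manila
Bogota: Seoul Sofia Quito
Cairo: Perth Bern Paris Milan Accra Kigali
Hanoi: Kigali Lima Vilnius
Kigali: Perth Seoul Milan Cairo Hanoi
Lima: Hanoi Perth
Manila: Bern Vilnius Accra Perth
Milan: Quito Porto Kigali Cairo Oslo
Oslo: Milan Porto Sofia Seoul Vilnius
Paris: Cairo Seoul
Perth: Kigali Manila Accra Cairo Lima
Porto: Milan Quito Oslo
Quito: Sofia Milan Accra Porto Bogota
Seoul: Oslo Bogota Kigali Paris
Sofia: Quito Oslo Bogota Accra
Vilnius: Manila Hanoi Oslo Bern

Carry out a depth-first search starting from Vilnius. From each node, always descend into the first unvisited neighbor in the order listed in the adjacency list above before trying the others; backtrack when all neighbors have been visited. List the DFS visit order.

Visit Vilnius
Vilnius → Manila
Manila → Bern
Bern → Cairo
Cairo → Perth
Perth → Kigali
Kigali → Seoul
Seoul → Oslo
Oslo → Milan
Milan → Quito
Quito → Sofia
Sofia → Bogota
Sofia → Accra
Quito → Porto
Seoul → Paris
Kigali → Hanoi
Hanoi → Lima

Vilnius Manila Bern Cairo Perth Kigali Seoul Oslo Milan Quito Sofia Bogota Accra Porto Paris Hanoi Lima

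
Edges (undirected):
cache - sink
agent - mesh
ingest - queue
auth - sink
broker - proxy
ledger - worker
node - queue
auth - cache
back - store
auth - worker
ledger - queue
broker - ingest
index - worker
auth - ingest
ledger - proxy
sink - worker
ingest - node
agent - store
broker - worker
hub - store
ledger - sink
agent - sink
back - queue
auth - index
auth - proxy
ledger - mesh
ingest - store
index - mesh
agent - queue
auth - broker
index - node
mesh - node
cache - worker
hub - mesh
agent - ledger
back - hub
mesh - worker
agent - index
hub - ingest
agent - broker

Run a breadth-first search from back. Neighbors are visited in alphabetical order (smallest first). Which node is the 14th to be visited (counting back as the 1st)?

sink

Visit back; enqueue hub, queue, store → queue [hub, queue, store]
Visit hub; enqueue ingest, mesh → queue [queue, store, ingest, mesh]
Visit queue; enqueue agent, ledger, node → queue [store, ingest, mesh, agent, ledger, node]
Visit store → queue [ingest, mesh, agent, ledger, node]
Visit ingest; enqueue auth, broker → queue [mesh, agent, ledger, node, auth, broker]
Visit mesh; enqueue index, worker → queue [agent, ledger, node, auth, broker, index, worker]
Visit agent; enqueue sink → queue [ledger, node, auth, broker, index, worker, sink]
Visit ledger; enqueue proxy → queue [node, auth, broker, index, worker, sink, proxy]
Visit node → queue [auth, broker, index, worker, sink, proxy]
Visit auth; enqueue cache → queue [broker, index, worker, sink, proxy, cache]
Visit broker → queue [index, worker, sink, proxy, cache]
Visit index → queue [worker, sink, proxy, cache]
Visit worker → queue [sink, proxy, cache]
Visit sink → queue [proxy, cache]
Visit proxy → queue [cache]
Visit cache → queue []

Visit order: back, hub, queue, store, ingest, mesh, agent, ledger, node, auth, broker, index, worker, sink, proxy, cache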